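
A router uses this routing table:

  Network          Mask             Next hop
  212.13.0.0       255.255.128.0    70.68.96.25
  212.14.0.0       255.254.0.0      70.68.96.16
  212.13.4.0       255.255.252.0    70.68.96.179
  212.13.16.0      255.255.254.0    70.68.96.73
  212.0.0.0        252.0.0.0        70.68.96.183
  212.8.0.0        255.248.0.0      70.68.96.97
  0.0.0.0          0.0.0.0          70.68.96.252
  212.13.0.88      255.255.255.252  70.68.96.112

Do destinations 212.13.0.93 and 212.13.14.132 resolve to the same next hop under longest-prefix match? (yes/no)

212.13.0.93: longest match 212.13.0.0/17 -> 70.68.96.25
212.13.14.132: longest match 212.13.0.0/17 -> 70.68.96.25

yes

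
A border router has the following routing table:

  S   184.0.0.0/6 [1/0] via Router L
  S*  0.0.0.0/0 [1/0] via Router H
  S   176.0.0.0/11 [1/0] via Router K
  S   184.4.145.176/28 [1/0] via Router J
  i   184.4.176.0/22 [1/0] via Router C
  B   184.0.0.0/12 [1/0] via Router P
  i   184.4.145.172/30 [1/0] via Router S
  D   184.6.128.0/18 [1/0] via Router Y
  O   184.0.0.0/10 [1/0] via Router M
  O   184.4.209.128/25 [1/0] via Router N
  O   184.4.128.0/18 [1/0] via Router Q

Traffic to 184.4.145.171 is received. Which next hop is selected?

Routes whose prefix contains 184.4.145.171:
  0.0.0.0/0 (default, matches everything) -> Router H
  184.0.0.0/6 (184.0.0.0 - 187.255.255.255) -> Router L
  184.0.0.0/10 (184.0.0.0 - 184.63.255.255) -> Router M
  184.0.0.0/12 (184.0.0.0 - 184.15.255.255) -> Router P
  184.4.128.0/18 (184.4.128.0 - 184.4.191.255) -> Router Q
More-specific entries that do NOT match:
  184.4.145.172/30 (184.4.145.172 - 184.4.145.175) does not contain 184.4.145.171
  184.4.145.176/28 (184.4.145.176 - 184.4.145.191) does not contain 184.4.145.171
  184.4.209.128/25 (184.4.209.128 - 184.4.209.255) does not contain 184.4.145.171
  184.4.176.0/22 (184.4.176.0 - 184.4.179.255) does not contain 184.4.145.171
Longest matching prefix is /18 -> next hop Router Q.

Router Q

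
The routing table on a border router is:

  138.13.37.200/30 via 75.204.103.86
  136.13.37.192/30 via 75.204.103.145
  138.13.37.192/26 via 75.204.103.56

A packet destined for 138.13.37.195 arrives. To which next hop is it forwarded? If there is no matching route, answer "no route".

75.204.103.56

Routes whose prefix contains 138.13.37.195:
  138.13.37.192/26 (138.13.37.192 - 138.13.37.255) -> 75.204.103.56
More-specific entries that do NOT match:
  138.13.37.200/30 (138.13.37.200 - 138.13.37.203) does not contain 138.13.37.195
  136.13.37.192/30 (136.13.37.192 - 136.13.37.195) does not contain 138.13.37.195
Longest matching prefix is /26 -> next hop 75.204.103.56.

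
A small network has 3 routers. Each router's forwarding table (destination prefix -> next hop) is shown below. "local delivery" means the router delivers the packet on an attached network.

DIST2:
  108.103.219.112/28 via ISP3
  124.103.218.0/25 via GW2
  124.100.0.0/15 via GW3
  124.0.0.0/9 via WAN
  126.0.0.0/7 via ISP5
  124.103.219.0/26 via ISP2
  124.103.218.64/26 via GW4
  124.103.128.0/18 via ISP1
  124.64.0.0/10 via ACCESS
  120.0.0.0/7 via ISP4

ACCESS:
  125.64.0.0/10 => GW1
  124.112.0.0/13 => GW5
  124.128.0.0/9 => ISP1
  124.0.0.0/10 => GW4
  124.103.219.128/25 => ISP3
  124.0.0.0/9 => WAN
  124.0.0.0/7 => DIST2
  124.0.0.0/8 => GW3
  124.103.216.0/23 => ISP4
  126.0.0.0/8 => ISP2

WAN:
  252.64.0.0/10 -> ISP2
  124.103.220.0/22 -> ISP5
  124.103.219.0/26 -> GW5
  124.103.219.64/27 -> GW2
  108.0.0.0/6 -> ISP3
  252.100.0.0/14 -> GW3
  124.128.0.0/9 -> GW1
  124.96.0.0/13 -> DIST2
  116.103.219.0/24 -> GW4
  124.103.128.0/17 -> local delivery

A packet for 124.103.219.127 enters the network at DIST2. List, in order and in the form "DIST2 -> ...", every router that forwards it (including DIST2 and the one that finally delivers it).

At DIST2: longest match for 124.103.219.127 is 124.64.0.0/10 -> ACCESS
At ACCESS: longest match for 124.103.219.127 is 124.0.0.0/9 -> WAN
At WAN: longest match for 124.103.219.127 is 124.103.128.0/17 -> local delivery

DIST2 -> ACCESS -> WAN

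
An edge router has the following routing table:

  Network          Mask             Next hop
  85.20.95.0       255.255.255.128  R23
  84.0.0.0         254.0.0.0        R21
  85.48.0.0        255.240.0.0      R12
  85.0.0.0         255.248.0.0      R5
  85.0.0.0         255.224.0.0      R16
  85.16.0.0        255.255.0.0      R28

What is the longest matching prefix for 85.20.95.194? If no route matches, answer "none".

Entries matching 85.20.95.194:
  84.0.0.0/7 (84.0.0.0 - 85.255.255.255)
  85.0.0.0/11 (85.0.0.0 - 85.31.255.255)
Most specific is 85.0.0.0/11.

85.0.0.0/11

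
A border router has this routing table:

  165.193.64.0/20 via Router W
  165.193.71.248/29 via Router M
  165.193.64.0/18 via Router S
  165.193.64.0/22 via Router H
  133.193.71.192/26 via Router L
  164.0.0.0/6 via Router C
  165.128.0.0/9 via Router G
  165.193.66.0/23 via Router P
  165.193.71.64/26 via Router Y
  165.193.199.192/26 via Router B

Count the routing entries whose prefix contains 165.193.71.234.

Prefixes containing 165.193.71.234:
  164.0.0.0/6 (164.0.0.0 - 167.255.255.255)
  165.128.0.0/9 (165.128.0.0 - 165.255.255.255)
  165.193.64.0/18 (165.193.64.0 - 165.193.127.255)
  165.193.64.0/20 (165.193.64.0 - 165.193.79.255)
Total matching entries: 4.

4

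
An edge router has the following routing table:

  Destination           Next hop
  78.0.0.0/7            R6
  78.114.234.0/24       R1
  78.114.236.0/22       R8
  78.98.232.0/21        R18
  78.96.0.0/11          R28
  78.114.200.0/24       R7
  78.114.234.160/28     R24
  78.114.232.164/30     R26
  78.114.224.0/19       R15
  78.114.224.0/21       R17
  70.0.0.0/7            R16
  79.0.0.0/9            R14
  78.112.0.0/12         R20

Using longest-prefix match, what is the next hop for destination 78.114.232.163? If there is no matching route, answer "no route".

R15

Routes whose prefix contains 78.114.232.163:
  78.0.0.0/7 (78.0.0.0 - 79.255.255.255) -> R6
  78.96.0.0/11 (78.96.0.0 - 78.127.255.255) -> R28
  78.112.0.0/12 (78.112.0.0 - 78.127.255.255) -> R20
  78.114.224.0/19 (78.114.224.0 - 78.114.255.255) -> R15
More-specific entries that do NOT match:
  78.114.232.164/30 (78.114.232.164 - 78.114.232.167) does not contain 78.114.232.163
  78.114.234.160/28 (78.114.234.160 - 78.114.234.175) does not contain 78.114.232.163
  78.114.234.0/24 (78.114.234.0 - 78.114.234.255) does not contain 78.114.232.163
  78.114.200.0/24 (78.114.200.0 - 78.114.200.255) does not contain 78.114.232.163
  78.114.236.0/22 (78.114.236.0 - 78.114.239.255) does not contain 78.114.232.163
  78.98.232.0/21 (78.98.232.0 - 78.98.239.255) does not contain 78.114.232.163
  78.114.224.0/21 (78.114.224.0 - 78.114.231.255) does not contain 78.114.232.163
Longest matching prefix is /19 -> next hop R15.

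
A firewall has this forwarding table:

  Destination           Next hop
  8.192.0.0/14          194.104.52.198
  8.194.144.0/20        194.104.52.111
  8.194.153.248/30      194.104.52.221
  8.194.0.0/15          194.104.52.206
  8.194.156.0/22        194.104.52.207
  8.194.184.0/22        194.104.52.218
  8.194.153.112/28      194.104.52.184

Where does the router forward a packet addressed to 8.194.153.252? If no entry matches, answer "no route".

194.104.52.111

Routes whose prefix contains 8.194.153.252:
  8.192.0.0/14 (8.192.0.0 - 8.195.255.255) -> 194.104.52.198
  8.194.0.0/15 (8.194.0.0 - 8.195.255.255) -> 194.104.52.206
  8.194.144.0/20 (8.194.144.0 - 8.194.159.255) -> 194.104.52.111
More-specific entries that do NOT match:
  8.194.153.248/30 (8.194.153.248 - 8.194.153.251) does not contain 8.194.153.252
  8.194.153.112/28 (8.194.153.112 - 8.194.153.127) does not contain 8.194.153.252
  8.194.156.0/22 (8.194.156.0 - 8.194.159.255) does not contain 8.194.153.252
  8.194.184.0/22 (8.194.184.0 - 8.194.187.255) does not contain 8.194.153.252
Longest matching prefix is /20 -> next hop 194.104.52.111.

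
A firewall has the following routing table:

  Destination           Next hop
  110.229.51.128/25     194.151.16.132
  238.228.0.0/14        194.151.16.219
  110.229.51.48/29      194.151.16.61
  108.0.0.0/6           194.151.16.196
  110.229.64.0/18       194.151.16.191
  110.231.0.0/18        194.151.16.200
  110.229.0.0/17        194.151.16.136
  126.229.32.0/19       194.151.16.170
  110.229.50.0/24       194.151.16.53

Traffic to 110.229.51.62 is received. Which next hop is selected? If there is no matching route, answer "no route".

Routes whose prefix contains 110.229.51.62:
  108.0.0.0/6 (108.0.0.0 - 111.255.255.255) -> 194.151.16.196
  110.229.0.0/17 (110.229.0.0 - 110.229.127.255) -> 194.151.16.136
More-specific entries that do NOT match:
  110.229.51.48/29 (110.229.51.48 - 110.229.51.55) does not contain 110.229.51.62
  110.229.51.128/25 (110.229.51.128 - 110.229.51.255) does not contain 110.229.51.62
  110.229.50.0/24 (110.229.50.0 - 110.229.50.255) does not contain 110.229.51.62
  126.229.32.0/19 (126.229.32.0 - 126.229.63.255) does not contain 110.229.51.62
  110.229.64.0/18 (110.229.64.0 - 110.229.127.255) does not contain 110.229.51.62
  110.231.0.0/18 (110.231.0.0 - 110.231.63.255) does not contain 110.229.51.62
Longest matching prefix is /17 -> next hop 194.151.16.136.

194.151.16.136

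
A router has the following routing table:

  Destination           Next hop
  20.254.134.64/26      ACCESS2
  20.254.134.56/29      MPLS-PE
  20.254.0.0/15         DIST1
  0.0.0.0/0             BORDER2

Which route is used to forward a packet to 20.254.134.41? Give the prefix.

20.254.0.0/15

Entries matching 20.254.134.41:
  0.0.0.0/0 (default, matches everything)
  20.254.0.0/15 (20.254.0.0 - 20.255.255.255)
Most specific is 20.254.0.0/15.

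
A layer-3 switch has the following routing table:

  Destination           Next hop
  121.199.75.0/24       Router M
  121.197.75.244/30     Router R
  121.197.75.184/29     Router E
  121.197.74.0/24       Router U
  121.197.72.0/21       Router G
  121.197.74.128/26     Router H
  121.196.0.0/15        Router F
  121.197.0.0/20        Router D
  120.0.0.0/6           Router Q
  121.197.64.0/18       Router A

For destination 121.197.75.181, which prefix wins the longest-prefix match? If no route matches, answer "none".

Entries matching 121.197.75.181:
  120.0.0.0/6 (120.0.0.0 - 123.255.255.255)
  121.196.0.0/15 (121.196.0.0 - 121.197.255.255)
  121.197.64.0/18 (121.197.64.0 - 121.197.127.255)
  121.197.72.0/21 (121.197.72.0 - 121.197.79.255)
Most specific is 121.197.72.0/21.

121.197.72.0/21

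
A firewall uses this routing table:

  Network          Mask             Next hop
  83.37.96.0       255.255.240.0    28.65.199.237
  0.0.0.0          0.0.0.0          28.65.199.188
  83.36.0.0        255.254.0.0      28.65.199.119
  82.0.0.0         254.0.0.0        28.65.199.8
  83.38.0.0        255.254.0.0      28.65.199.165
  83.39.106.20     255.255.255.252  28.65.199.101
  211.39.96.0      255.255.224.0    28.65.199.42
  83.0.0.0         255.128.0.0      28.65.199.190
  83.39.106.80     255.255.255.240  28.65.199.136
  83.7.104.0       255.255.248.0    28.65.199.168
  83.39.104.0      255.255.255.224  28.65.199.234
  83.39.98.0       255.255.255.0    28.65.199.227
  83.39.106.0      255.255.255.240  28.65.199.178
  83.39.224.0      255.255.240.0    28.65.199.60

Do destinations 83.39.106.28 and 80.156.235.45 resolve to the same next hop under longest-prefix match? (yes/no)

83.39.106.28: longest match 83.38.0.0/15 -> 28.65.199.165
80.156.235.45: longest match 0.0.0.0/0 -> 28.65.199.188

no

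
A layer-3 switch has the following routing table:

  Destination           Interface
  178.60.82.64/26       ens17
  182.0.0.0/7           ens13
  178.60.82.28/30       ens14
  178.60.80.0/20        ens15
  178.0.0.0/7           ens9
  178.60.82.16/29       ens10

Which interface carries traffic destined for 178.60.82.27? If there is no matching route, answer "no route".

ens15

Routes whose prefix contains 178.60.82.27:
  178.0.0.0/7 (178.0.0.0 - 179.255.255.255) -> ens9
  178.60.80.0/20 (178.60.80.0 - 178.60.95.255) -> ens15
More-specific entries that do NOT match:
  178.60.82.28/30 (178.60.82.28 - 178.60.82.31) does not contain 178.60.82.27
  178.60.82.16/29 (178.60.82.16 - 178.60.82.23) does not contain 178.60.82.27
  178.60.82.64/26 (178.60.82.64 - 178.60.82.127) does not contain 178.60.82.27
Longest matching prefix is /20 -> interface ens15.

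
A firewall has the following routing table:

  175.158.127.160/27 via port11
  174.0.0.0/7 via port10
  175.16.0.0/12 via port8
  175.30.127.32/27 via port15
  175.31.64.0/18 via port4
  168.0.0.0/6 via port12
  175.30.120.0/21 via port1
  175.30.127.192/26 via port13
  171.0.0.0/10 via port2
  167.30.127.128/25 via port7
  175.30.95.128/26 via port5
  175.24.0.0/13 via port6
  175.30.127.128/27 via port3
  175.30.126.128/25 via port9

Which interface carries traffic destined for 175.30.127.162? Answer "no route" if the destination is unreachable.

Routes whose prefix contains 175.30.127.162:
  174.0.0.0/7 (174.0.0.0 - 175.255.255.255) -> port10
  175.16.0.0/12 (175.16.0.0 - 175.31.255.255) -> port8
  175.24.0.0/13 (175.24.0.0 - 175.31.255.255) -> port6
  175.30.120.0/21 (175.30.120.0 - 175.30.127.255) -> port1
More-specific entries that do NOT match:
  175.158.127.160/27 (175.158.127.160 - 175.158.127.191) does not contain 175.30.127.162
  175.30.127.32/27 (175.30.127.32 - 175.30.127.63) does not contain 175.30.127.162
  175.30.127.128/27 (175.30.127.128 - 175.30.127.159) does not contain 175.30.127.162
  175.30.127.192/26 (175.30.127.192 - 175.30.127.255) does not contain 175.30.127.162
  175.30.95.128/26 (175.30.95.128 - 175.30.95.191) does not contain 175.30.127.162
  167.30.127.128/25 (167.30.127.128 - 167.30.127.255) does not contain 175.30.127.162
  175.30.126.128/25 (175.30.126.128 - 175.30.126.255) does not contain 175.30.127.162
Longest matching prefix is /21 -> interface port1.

port1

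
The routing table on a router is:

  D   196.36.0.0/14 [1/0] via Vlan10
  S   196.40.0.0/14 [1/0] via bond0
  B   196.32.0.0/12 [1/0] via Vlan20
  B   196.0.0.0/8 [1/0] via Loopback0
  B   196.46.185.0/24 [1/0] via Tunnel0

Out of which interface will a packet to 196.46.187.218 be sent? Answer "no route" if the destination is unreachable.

Routes whose prefix contains 196.46.187.218:
  196.0.0.0/8 (196.0.0.0 - 196.255.255.255) -> Loopback0
  196.32.0.0/12 (196.32.0.0 - 196.47.255.255) -> Vlan20
More-specific entries that do NOT match:
  196.46.185.0/24 (196.46.185.0 - 196.46.185.255) does not contain 196.46.187.218
  196.36.0.0/14 (196.36.0.0 - 196.39.255.255) does not contain 196.46.187.218
  196.40.0.0/14 (196.40.0.0 - 196.43.255.255) does not contain 196.46.187.218
Longest matching prefix is /12 -> interface Vlan20.

Vlan20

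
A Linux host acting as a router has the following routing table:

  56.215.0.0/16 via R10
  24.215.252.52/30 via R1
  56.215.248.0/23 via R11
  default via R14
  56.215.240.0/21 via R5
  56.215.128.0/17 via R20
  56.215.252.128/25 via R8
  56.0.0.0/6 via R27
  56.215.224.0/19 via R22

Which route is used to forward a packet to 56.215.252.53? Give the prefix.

Entries matching 56.215.252.53:
  0.0.0.0/0 (default, matches everything)
  56.0.0.0/6 (56.0.0.0 - 59.255.255.255)
  56.215.0.0/16 (56.215.0.0 - 56.215.255.255)
  56.215.128.0/17 (56.215.128.0 - 56.215.255.255)
  56.215.224.0/19 (56.215.224.0 - 56.215.255.255)
Most specific is 56.215.224.0/19.

56.215.224.0/19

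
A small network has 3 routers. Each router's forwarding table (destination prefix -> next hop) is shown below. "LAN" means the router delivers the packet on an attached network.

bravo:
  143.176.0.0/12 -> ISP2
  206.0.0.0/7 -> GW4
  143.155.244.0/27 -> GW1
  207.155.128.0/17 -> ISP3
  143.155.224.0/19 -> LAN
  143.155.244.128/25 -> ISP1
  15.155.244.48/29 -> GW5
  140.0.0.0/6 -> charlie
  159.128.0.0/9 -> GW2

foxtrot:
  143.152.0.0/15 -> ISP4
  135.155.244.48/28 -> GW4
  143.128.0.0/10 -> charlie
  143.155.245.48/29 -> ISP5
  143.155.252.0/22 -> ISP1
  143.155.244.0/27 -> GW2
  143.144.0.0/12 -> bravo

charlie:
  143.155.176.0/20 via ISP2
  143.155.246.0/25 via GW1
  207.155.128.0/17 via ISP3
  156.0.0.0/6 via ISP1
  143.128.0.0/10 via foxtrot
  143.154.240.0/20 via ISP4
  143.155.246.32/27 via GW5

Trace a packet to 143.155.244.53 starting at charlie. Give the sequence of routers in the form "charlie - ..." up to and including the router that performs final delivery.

At charlie: longest match for 143.155.244.53 is 143.128.0.0/10 -> foxtrot
At foxtrot: longest match for 143.155.244.53 is 143.144.0.0/12 -> bravo
At bravo: longest match for 143.155.244.53 is 143.155.224.0/19 -> LAN

charlie - foxtrot - bravo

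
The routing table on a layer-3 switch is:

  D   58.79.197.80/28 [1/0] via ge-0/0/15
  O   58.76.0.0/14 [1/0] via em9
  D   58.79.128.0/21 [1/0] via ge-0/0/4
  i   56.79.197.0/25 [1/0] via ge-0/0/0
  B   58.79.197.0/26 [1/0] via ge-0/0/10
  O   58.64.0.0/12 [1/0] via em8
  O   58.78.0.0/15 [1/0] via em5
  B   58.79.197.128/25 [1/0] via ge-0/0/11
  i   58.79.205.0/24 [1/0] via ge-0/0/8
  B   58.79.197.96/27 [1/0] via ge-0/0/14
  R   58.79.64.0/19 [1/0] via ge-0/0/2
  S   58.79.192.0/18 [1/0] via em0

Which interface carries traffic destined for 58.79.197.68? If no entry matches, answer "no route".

em0

Routes whose prefix contains 58.79.197.68:
  58.64.0.0/12 (58.64.0.0 - 58.79.255.255) -> em8
  58.76.0.0/14 (58.76.0.0 - 58.79.255.255) -> em9
  58.78.0.0/15 (58.78.0.0 - 58.79.255.255) -> em5
  58.79.192.0/18 (58.79.192.0 - 58.79.255.255) -> em0
More-specific entries that do NOT match:
  58.79.197.80/28 (58.79.197.80 - 58.79.197.95) does not contain 58.79.197.68
  58.79.197.96/27 (58.79.197.96 - 58.79.197.127) does not contain 58.79.197.68
  58.79.197.0/26 (58.79.197.0 - 58.79.197.63) does not contain 58.79.197.68
  56.79.197.0/25 (56.79.197.0 - 56.79.197.127) does not contain 58.79.197.68
  58.79.197.128/25 (58.79.197.128 - 58.79.197.255) does not contain 58.79.197.68
  58.79.205.0/24 (58.79.205.0 - 58.79.205.255) does not contain 58.79.197.68
  58.79.128.0/21 (58.79.128.0 - 58.79.135.255) does not contain 58.79.197.68
  58.79.64.0/19 (58.79.64.0 - 58.79.95.255) does not contain 58.79.197.68
Longest matching prefix is /18 -> interface em0.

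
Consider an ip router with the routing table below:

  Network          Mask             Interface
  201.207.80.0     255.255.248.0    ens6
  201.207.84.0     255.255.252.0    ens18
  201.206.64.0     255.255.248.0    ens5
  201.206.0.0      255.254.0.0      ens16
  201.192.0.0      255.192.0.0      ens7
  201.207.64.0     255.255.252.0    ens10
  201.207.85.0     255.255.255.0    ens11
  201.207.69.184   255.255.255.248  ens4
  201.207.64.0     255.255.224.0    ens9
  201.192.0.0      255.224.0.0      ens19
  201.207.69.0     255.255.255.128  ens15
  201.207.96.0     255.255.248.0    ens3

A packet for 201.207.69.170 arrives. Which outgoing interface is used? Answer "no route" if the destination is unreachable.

ens9

Routes whose prefix contains 201.207.69.170:
  201.192.0.0/10 (201.192.0.0 - 201.255.255.255) -> ens7
  201.192.0.0/11 (201.192.0.0 - 201.223.255.255) -> ens19
  201.206.0.0/15 (201.206.0.0 - 201.207.255.255) -> ens16
  201.207.64.0/19 (201.207.64.0 - 201.207.95.255) -> ens9
More-specific entries that do NOT match:
  201.207.69.184/29 (201.207.69.184 - 201.207.69.191) does not contain 201.207.69.170
  201.207.69.0/25 (201.207.69.0 - 201.207.69.127) does not contain 201.207.69.170
  201.207.85.0/24 (201.207.85.0 - 201.207.85.255) does not contain 201.207.69.170
  201.207.84.0/22 (201.207.84.0 - 201.207.87.255) does not contain 201.207.69.170
  201.207.64.0/22 (201.207.64.0 - 201.207.67.255) does not contain 201.207.69.170
  201.207.80.0/21 (201.207.80.0 - 201.207.87.255) does not contain 201.207.69.170
  201.206.64.0/21 (201.206.64.0 - 201.206.71.255) does not contain 201.207.69.170
  201.207.96.0/21 (201.207.96.0 - 201.207.103.255) does not contain 201.207.69.170
Longest matching prefix is /19 -> interface ens9.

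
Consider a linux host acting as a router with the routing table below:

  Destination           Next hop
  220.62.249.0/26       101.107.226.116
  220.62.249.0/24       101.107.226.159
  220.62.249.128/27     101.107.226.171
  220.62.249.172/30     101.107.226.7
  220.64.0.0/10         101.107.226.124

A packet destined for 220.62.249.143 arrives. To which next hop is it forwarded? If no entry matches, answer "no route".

101.107.226.171

Routes whose prefix contains 220.62.249.143:
  220.62.249.0/24 (220.62.249.0 - 220.62.249.255) -> 101.107.226.159
  220.62.249.128/27 (220.62.249.128 - 220.62.249.159) -> 101.107.226.171
More-specific entries that do NOT match:
  220.62.249.172/30 (220.62.249.172 - 220.62.249.175) does not contain 220.62.249.143
Longest matching prefix is /27 -> next hop 101.107.226.171.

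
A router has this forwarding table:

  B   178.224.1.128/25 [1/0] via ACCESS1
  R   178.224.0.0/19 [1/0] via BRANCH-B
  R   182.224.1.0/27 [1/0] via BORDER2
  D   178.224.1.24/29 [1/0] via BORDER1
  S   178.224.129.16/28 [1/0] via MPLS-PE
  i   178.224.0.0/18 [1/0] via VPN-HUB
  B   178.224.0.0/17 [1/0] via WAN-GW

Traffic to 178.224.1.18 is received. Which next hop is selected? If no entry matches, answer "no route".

Routes whose prefix contains 178.224.1.18:
  178.224.0.0/17 (178.224.0.0 - 178.224.127.255) -> WAN-GW
  178.224.0.0/18 (178.224.0.0 - 178.224.63.255) -> VPN-HUB
  178.224.0.0/19 (178.224.0.0 - 178.224.31.255) -> BRANCH-B
More-specific entries that do NOT match:
  178.224.1.24/29 (178.224.1.24 - 178.224.1.31) does not contain 178.224.1.18
  178.224.129.16/28 (178.224.129.16 - 178.224.129.31) does not contain 178.224.1.18
  182.224.1.0/27 (182.224.1.0 - 182.224.1.31) does not contain 178.224.1.18
  178.224.1.128/25 (178.224.1.128 - 178.224.1.255) does not contain 178.224.1.18
Longest matching prefix is /19 -> next hop BRANCH-B.

BRANCH-B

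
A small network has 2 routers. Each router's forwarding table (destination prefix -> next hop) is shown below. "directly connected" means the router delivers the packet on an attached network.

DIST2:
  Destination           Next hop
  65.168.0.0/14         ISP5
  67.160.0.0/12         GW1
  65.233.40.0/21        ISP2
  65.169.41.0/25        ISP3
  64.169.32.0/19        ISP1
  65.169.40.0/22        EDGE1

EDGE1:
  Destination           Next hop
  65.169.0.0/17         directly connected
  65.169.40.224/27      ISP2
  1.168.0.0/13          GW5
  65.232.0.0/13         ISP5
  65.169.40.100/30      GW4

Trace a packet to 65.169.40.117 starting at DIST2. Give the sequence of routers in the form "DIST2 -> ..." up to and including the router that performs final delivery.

At DIST2: longest match for 65.169.40.117 is 65.169.40.0/22 -> EDGE1
At EDGE1: longest match for 65.169.40.117 is 65.169.0.0/17 -> directly connected

DIST2 -> EDGE1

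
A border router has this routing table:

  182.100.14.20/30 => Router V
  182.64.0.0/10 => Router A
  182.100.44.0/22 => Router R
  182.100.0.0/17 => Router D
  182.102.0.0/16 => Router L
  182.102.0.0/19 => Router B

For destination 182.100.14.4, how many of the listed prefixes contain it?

Prefixes containing 182.100.14.4:
  182.64.0.0/10 (182.64.0.0 - 182.127.255.255)
  182.100.0.0/17 (182.100.0.0 - 182.100.127.255)
Total matching entries: 2.

2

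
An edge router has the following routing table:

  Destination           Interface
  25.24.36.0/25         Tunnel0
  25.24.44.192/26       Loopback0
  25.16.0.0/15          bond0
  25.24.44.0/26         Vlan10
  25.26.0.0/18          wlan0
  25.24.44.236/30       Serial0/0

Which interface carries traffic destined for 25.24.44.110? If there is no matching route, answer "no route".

no route

No entry's prefix contains 25.24.44.110; there is no default route.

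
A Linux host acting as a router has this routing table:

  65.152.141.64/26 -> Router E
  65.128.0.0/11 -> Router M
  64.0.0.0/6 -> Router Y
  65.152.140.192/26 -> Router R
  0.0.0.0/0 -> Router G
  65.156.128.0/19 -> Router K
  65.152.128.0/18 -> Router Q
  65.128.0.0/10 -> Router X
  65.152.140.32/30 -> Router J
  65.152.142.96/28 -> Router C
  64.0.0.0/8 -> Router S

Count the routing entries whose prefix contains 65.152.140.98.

Prefixes containing 65.152.140.98:
  0.0.0.0/0 (default, matches everything)
  64.0.0.0/6 (64.0.0.0 - 67.255.255.255)
  65.128.0.0/10 (65.128.0.0 - 65.191.255.255)
  65.128.0.0/11 (65.128.0.0 - 65.159.255.255)
  65.152.128.0/18 (65.152.128.0 - 65.152.191.255)
Total matching entries: 5.

5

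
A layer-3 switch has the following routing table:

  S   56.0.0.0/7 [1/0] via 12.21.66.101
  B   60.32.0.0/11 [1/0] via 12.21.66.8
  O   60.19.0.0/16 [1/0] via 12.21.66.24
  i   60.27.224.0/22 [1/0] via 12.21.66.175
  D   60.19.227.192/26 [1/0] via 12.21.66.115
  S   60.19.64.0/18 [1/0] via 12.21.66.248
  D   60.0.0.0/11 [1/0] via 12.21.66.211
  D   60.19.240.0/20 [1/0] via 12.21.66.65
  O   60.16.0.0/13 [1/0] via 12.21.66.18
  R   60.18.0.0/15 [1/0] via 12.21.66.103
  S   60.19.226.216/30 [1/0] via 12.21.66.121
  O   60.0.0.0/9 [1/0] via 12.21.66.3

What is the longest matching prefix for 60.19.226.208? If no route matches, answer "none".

Entries matching 60.19.226.208:
  60.0.0.0/9 (60.0.0.0 - 60.127.255.255)
  60.0.0.0/11 (60.0.0.0 - 60.31.255.255)
  60.16.0.0/13 (60.16.0.0 - 60.23.255.255)
  60.18.0.0/15 (60.18.0.0 - 60.19.255.255)
  60.19.0.0/16 (60.19.0.0 - 60.19.255.255)
Most specific is 60.19.0.0/16.

60.19.0.0/16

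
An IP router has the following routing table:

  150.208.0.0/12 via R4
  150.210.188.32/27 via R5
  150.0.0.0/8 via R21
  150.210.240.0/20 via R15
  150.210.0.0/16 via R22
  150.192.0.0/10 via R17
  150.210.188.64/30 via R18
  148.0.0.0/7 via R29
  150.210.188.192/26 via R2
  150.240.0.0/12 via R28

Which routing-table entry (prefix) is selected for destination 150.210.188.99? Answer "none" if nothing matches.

150.210.0.0/16

Entries matching 150.210.188.99:
  150.0.0.0/8 (150.0.0.0 - 150.255.255.255)
  150.192.0.0/10 (150.192.0.0 - 150.255.255.255)
  150.208.0.0/12 (150.208.0.0 - 150.223.255.255)
  150.210.0.0/16 (150.210.0.0 - 150.210.255.255)
Most specific is 150.210.0.0/16.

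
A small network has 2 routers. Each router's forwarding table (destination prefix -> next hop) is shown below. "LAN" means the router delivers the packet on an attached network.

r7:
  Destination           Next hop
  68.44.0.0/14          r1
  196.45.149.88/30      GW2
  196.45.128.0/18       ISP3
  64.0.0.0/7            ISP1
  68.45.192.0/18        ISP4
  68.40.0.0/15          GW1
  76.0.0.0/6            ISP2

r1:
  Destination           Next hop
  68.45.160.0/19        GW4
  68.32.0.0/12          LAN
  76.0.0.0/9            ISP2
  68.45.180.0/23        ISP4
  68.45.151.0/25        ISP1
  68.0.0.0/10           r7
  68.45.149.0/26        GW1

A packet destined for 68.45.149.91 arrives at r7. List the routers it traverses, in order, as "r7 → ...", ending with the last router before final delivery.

At r7: longest match for 68.45.149.91 is 68.44.0.0/14 -> r1
At r1: longest match for 68.45.149.91 is 68.32.0.0/12 -> LAN

r7 → r1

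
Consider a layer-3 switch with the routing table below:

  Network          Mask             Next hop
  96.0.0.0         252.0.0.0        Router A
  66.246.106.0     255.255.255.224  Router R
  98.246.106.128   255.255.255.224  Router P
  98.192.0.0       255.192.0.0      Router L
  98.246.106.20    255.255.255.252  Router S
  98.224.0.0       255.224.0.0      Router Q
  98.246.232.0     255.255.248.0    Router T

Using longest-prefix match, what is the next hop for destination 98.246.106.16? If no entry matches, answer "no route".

Router Q

Routes whose prefix contains 98.246.106.16:
  96.0.0.0/6 (96.0.0.0 - 99.255.255.255) -> Router A
  98.192.0.0/10 (98.192.0.0 - 98.255.255.255) -> Router L
  98.224.0.0/11 (98.224.0.0 - 98.255.255.255) -> Router Q
More-specific entries that do NOT match:
  98.246.106.20/30 (98.246.106.20 - 98.246.106.23) does not contain 98.246.106.16
  66.246.106.0/27 (66.246.106.0 - 66.246.106.31) does not contain 98.246.106.16
  98.246.106.128/27 (98.246.106.128 - 98.246.106.159) does not contain 98.246.106.16
  98.246.232.0/21 (98.246.232.0 - 98.246.239.255) does not contain 98.246.106.16
Longest matching prefix is /11 -> next hop Router Q.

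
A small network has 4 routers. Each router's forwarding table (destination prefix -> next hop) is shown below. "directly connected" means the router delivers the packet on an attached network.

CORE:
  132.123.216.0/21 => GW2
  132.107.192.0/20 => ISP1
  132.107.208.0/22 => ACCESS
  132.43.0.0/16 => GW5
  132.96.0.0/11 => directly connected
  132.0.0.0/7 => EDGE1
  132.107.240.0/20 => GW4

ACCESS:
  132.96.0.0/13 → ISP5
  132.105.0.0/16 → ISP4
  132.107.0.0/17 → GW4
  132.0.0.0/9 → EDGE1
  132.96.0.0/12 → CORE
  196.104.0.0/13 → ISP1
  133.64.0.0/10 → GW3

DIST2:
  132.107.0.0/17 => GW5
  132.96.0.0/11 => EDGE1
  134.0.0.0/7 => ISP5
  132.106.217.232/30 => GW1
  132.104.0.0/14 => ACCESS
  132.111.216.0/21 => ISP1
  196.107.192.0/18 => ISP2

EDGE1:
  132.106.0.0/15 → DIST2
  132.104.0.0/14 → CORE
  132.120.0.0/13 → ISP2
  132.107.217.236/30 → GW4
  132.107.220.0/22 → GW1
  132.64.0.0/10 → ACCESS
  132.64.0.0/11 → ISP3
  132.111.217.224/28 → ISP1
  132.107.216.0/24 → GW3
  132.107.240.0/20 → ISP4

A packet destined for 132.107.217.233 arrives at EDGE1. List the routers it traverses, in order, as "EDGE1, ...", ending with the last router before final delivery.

EDGE1, DIST2, ACCESS, CORE

At EDGE1: longest match for 132.107.217.233 is 132.106.0.0/15 -> DIST2
At DIST2: longest match for 132.107.217.233 is 132.104.0.0/14 -> ACCESS
At ACCESS: longest match for 132.107.217.233 is 132.96.0.0/12 -> CORE
At CORE: longest match for 132.107.217.233 is 132.96.0.0/11 -> directly connected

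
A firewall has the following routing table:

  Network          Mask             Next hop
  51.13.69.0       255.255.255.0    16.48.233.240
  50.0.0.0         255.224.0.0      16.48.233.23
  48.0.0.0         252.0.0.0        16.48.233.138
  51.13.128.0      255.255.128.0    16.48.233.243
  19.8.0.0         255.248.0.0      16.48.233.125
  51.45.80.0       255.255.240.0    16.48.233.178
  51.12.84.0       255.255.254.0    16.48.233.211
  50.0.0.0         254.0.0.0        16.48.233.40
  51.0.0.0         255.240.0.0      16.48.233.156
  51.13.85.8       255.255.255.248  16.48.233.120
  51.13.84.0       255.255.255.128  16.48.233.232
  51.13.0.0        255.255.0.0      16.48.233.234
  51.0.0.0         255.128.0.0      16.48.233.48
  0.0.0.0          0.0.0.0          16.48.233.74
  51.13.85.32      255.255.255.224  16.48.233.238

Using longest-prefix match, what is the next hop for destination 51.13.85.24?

Routes whose prefix contains 51.13.85.24:
  0.0.0.0/0 (default, matches everything) -> 16.48.233.74
  48.0.0.0/6 (48.0.0.0 - 51.255.255.255) -> 16.48.233.138
  50.0.0.0/7 (50.0.0.0 - 51.255.255.255) -> 16.48.233.40
  51.0.0.0/9 (51.0.0.0 - 51.127.255.255) -> 16.48.233.48
  51.0.0.0/12 (51.0.0.0 - 51.15.255.255) -> 16.48.233.156
  51.13.0.0/16 (51.13.0.0 - 51.13.255.255) -> 16.48.233.234
More-specific entries that do NOT match:
  51.13.85.8/29 (51.13.85.8 - 51.13.85.15) does not contain 51.13.85.24
  51.13.85.32/27 (51.13.85.32 - 51.13.85.63) does not contain 51.13.85.24
  51.13.84.0/25 (51.13.84.0 - 51.13.84.127) does not contain 51.13.85.24
  51.13.69.0/24 (51.13.69.0 - 51.13.69.255) does not contain 51.13.85.24
  51.12.84.0/23 (51.12.84.0 - 51.12.85.255) does not contain 51.13.85.24
  51.45.80.0/20 (51.45.80.0 - 51.45.95.255) does not contain 51.13.85.24
  51.13.128.0/17 (51.13.128.0 - 51.13.255.255) does not contain 51.13.85.24
Longest matching prefix is /16 -> next hop 16.48.233.234.

16.48.233.234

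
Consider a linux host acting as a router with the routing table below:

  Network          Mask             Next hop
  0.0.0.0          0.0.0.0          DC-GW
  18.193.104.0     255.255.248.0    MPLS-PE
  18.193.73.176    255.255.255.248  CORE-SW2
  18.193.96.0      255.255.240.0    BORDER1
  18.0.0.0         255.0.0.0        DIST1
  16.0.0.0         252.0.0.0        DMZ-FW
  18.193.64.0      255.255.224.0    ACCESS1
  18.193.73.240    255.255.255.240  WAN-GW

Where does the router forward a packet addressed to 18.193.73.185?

Routes whose prefix contains 18.193.73.185:
  0.0.0.0/0 (default, matches everything) -> DC-GW
  16.0.0.0/6 (16.0.0.0 - 19.255.255.255) -> DMZ-FW
  18.0.0.0/8 (18.0.0.0 - 18.255.255.255) -> DIST1
  18.193.64.0/19 (18.193.64.0 - 18.193.95.255) -> ACCESS1
More-specific entries that do NOT match:
  18.193.73.176/29 (18.193.73.176 - 18.193.73.183) does not contain 18.193.73.185
  18.193.73.240/28 (18.193.73.240 - 18.193.73.255) does not contain 18.193.73.185
  18.193.104.0/21 (18.193.104.0 - 18.193.111.255) does not contain 18.193.73.185
  18.193.96.0/20 (18.193.96.0 - 18.193.111.255) does not contain 18.193.73.185
Longest matching prefix is /19 -> next hop ACCESS1.

ACCESS1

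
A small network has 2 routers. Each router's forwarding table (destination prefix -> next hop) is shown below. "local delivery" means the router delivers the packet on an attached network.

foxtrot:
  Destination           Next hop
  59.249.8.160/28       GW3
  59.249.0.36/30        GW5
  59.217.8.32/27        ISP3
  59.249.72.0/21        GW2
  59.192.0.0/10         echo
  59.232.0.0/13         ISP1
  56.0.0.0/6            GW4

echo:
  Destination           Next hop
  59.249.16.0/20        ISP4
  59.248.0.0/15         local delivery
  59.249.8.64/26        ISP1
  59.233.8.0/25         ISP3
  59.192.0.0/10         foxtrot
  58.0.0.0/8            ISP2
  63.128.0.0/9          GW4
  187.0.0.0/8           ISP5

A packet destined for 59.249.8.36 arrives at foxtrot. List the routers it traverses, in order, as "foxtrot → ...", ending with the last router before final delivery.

At foxtrot: longest match for 59.249.8.36 is 59.192.0.0/10 -> echo
At echo: longest match for 59.249.8.36 is 59.248.0.0/15 -> local delivery

foxtrot → echo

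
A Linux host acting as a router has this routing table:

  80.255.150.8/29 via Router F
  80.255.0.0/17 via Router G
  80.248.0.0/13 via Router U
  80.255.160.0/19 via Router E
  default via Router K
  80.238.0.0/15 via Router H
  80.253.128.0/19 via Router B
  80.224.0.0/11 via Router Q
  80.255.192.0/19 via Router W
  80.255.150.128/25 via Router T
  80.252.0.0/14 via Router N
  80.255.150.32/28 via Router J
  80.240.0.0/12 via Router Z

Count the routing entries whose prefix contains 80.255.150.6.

Prefixes containing 80.255.150.6:
  0.0.0.0/0 (default, matches everything)
  80.224.0.0/11 (80.224.0.0 - 80.255.255.255)
  80.240.0.0/12 (80.240.0.0 - 80.255.255.255)
  80.248.0.0/13 (80.248.0.0 - 80.255.255.255)
  80.252.0.0/14 (80.252.0.0 - 80.255.255.255)
Total matching entries: 5.

5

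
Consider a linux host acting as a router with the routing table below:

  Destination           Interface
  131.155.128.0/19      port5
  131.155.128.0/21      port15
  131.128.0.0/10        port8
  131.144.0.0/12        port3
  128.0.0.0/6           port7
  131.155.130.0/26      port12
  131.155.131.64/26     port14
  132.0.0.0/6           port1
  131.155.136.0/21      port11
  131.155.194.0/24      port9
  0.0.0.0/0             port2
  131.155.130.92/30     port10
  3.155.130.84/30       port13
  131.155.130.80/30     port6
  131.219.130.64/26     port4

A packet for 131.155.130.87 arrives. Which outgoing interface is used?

port15

Routes whose prefix contains 131.155.130.87:
  0.0.0.0/0 (default, matches everything) -> port2
  128.0.0.0/6 (128.0.0.0 - 131.255.255.255) -> port7
  131.128.0.0/10 (131.128.0.0 - 131.191.255.255) -> port8
  131.144.0.0/12 (131.144.0.0 - 131.159.255.255) -> port3
  131.155.128.0/19 (131.155.128.0 - 131.155.159.255) -> port5
  131.155.128.0/21 (131.155.128.0 - 131.155.135.255) -> port15
More-specific entries that do NOT match:
  131.155.130.92/30 (131.155.130.92 - 131.155.130.95) does not contain 131.155.130.87
  3.155.130.84/30 (3.155.130.84 - 3.155.130.87) does not contain 131.155.130.87
  131.155.130.80/30 (131.155.130.80 - 131.155.130.83) does not contain 131.155.130.87
  131.155.130.0/26 (131.155.130.0 - 131.155.130.63) does not contain 131.155.130.87
  131.155.131.64/26 (131.155.131.64 - 131.155.131.127) does not contain 131.155.130.87
  131.219.130.64/26 (131.219.130.64 - 131.219.130.127) does not contain 131.155.130.87
  131.155.194.0/24 (131.155.194.0 - 131.155.194.255) does not contain 131.155.130.87
Longest matching prefix is /21 -> interface port15.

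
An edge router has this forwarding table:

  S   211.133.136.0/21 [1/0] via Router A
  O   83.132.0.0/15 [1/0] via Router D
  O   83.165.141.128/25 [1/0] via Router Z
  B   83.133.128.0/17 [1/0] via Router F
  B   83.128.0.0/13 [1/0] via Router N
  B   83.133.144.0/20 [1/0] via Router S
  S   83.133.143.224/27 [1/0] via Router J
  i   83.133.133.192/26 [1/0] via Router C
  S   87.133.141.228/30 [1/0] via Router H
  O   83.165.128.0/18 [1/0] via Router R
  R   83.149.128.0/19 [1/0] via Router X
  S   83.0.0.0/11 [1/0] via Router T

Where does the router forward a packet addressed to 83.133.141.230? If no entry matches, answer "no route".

Routes whose prefix contains 83.133.141.230:
  83.128.0.0/13 (83.128.0.0 - 83.135.255.255) -> Router N
  83.132.0.0/15 (83.132.0.0 - 83.133.255.255) -> Router D
  83.133.128.0/17 (83.133.128.0 - 83.133.255.255) -> Router F
More-specific entries that do NOT match:
  87.133.141.228/30 (87.133.141.228 - 87.133.141.231) does not contain 83.133.141.230
  83.133.143.224/27 (83.133.143.224 - 83.133.143.255) does not contain 83.133.141.230
  83.133.133.192/26 (83.133.133.192 - 83.133.133.255) does not contain 83.133.141.230
  83.165.141.128/25 (83.165.141.128 - 83.165.141.255) does not contain 83.133.141.230
  211.133.136.0/21 (211.133.136.0 - 211.133.143.255) does not contain 83.133.141.230
  83.133.144.0/20 (83.133.144.0 - 83.133.159.255) does not contain 83.133.141.230
  83.149.128.0/19 (83.149.128.0 - 83.149.159.255) does not contain 83.133.141.230
  83.165.128.0/18 (83.165.128.0 - 83.165.191.255) does not contain 83.133.141.230
Longest matching prefix is /17 -> next hop Router F.

Router F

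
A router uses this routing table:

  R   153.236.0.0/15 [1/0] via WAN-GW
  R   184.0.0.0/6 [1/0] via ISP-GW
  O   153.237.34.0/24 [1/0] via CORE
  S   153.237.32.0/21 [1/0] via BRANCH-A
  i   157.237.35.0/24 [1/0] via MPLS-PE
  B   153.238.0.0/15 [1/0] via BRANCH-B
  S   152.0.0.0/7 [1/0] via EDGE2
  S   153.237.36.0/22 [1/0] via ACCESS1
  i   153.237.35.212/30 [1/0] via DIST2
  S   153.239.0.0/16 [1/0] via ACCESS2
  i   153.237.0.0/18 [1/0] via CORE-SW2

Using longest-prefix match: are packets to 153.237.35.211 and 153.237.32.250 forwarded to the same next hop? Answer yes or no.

153.237.35.211: longest match 153.237.32.0/21 -> BRANCH-A
153.237.32.250: longest match 153.237.32.0/21 -> BRANCH-A

yes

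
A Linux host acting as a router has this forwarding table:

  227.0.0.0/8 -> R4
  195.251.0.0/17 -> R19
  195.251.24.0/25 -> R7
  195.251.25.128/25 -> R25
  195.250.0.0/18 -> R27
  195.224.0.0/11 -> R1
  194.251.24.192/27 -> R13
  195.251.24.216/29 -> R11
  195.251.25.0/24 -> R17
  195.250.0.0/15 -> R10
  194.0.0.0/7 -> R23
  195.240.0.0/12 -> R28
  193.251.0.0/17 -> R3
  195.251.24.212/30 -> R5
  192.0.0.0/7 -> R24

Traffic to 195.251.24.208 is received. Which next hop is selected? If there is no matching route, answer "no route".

R19

Routes whose prefix contains 195.251.24.208:
  194.0.0.0/7 (194.0.0.0 - 195.255.255.255) -> R23
  195.224.0.0/11 (195.224.0.0 - 195.255.255.255) -> R1
  195.240.0.0/12 (195.240.0.0 - 195.255.255.255) -> R28
  195.250.0.0/15 (195.250.0.0 - 195.251.255.255) -> R10
  195.251.0.0/17 (195.251.0.0 - 195.251.127.255) -> R19
More-specific entries that do NOT match:
  195.251.24.212/30 (195.251.24.212 - 195.251.24.215) does not contain 195.251.24.208
  195.251.24.216/29 (195.251.24.216 - 195.251.24.223) does not contain 195.251.24.208
  194.251.24.192/27 (194.251.24.192 - 194.251.24.223) does not contain 195.251.24.208
  195.251.24.0/25 (195.251.24.0 - 195.251.24.127) does not contain 195.251.24.208
  195.251.25.128/25 (195.251.25.128 - 195.251.25.255) does not contain 195.251.24.208
  195.251.25.0/24 (195.251.25.0 - 195.251.25.255) does not contain 195.251.24.208
  195.250.0.0/18 (195.250.0.0 - 195.250.63.255) does not contain 195.251.24.208
Longest matching prefix is /17 -> next hop R19.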